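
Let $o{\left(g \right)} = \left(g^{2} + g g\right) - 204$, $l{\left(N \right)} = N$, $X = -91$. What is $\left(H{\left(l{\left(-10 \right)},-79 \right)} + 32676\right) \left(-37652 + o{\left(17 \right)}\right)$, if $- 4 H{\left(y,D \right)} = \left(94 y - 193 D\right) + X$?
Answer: $-1085609916$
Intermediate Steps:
$o{\left(g \right)} = -204 + 2 g^{2}$ ($o{\left(g \right)} = \left(g^{2} + g^{2}\right) - 204 = 2 g^{2} - 204 = -204 + 2 g^{2}$)
$H{\left(y,D \right)} = \frac{91}{4} - \frac{47 y}{2} + \frac{193 D}{4}$ ($H{\left(y,D \right)} = - \frac{\left(94 y - 193 D\right) - 91}{4} = - \frac{\left(- 193 D + 94 y\right) - 91}{4} = - \frac{-91 - 193 D + 94 y}{4} = \frac{91}{4} - \frac{47 y}{2} + \frac{193 D}{4}$)
$\left(H{\left(l{\left(-10 \right)},-79 \right)} + 32676\right) \left(-37652 + o{\left(17 \right)}\right) = \left(\left(\frac{91}{4} - -235 + \frac{193}{4} \left(-79\right)\right) + 32676\right) \left(-37652 - \left(204 - 2 \cdot 17^{2}\right)\right) = \left(\left(\frac{91}{4} + 235 - \frac{15247}{4}\right) + 32676\right) \left(-37652 + \left(-204 + 2 \cdot 289\right)\right) = \left(-3554 + 32676\right) \left(-37652 + \left(-204 + 578\right)\right) = 29122 \left(-37652 + 374\right) = 29122 \left(-37278\right) = -1085609916$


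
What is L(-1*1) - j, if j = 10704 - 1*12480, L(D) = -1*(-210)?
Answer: 1986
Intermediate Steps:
L(D) = 210
j = -1776 (j = 10704 - 12480 = -1776)
L(-1*1) - j = 210 - 1*(-1776) = 210 + 1776 = 1986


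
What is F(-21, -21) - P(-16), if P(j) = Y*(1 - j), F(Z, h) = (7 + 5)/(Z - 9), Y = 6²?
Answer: -3062/5 ≈ -612.40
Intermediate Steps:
Y = 36
F(Z, h) = 12/(-9 + Z)
P(j) = 36 - 36*j (P(j) = 36*(1 - j) = 36 - 36*j)
F(-21, -21) - P(-16) = 12/(-9 - 21) - (36 - 36*(-16)) = 12/(-30) - (36 + 576) = 12*(-1/30) - 1*612 = -⅖ - 612 = -3062/5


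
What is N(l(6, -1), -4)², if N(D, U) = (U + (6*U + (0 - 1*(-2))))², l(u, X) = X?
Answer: 456976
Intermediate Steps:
N(D, U) = (2 + 7*U)² (N(D, U) = (U + (6*U + (0 + 2)))² = (U + (6*U + 2))² = (U + (2 + 6*U))² = (2 + 7*U)²)
N(l(6, -1), -4)² = ((2 + 7*(-4))²)² = ((2 - 28)²)² = ((-26)²)² = 676² = 456976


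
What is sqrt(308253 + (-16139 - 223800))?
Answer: sqrt(68314) ≈ 261.37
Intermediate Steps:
sqrt(308253 + (-16139 - 223800)) = sqrt(308253 - 239939) = sqrt(68314)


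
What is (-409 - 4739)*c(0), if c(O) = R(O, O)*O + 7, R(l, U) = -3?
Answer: -36036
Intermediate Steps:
c(O) = 7 - 3*O (c(O) = -3*O + 7 = 7 - 3*O)
(-409 - 4739)*c(0) = (-409 - 4739)*(7 - 3*0) = -5148*(7 + 0) = -5148*7 = -36036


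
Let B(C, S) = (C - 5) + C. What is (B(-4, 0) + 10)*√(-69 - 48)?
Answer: -9*I*√13 ≈ -32.45*I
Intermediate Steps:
B(C, S) = -5 + 2*C (B(C, S) = (-5 + C) + C = -5 + 2*C)
(B(-4, 0) + 10)*√(-69 - 48) = ((-5 + 2*(-4)) + 10)*√(-69 - 48) = ((-5 - 8) + 10)*√(-117) = (-13 + 10)*(3*I*√13) = -9*I*√13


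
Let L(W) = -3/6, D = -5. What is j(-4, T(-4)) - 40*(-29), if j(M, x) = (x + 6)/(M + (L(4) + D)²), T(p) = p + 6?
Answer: 121832/105 ≈ 1160.3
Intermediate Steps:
T(p) = 6 + p
L(W) = -½ (L(W) = -3*⅙ = -½)
j(M, x) = (6 + x)/(121/4 + M) (j(M, x) = (x + 6)/(M + (-½ - 5)²) = (6 + x)/(M + (-11/2)²) = (6 + x)/(M + 121/4) = (6 + x)/(121/4 + M))
j(-4, T(-4)) - 40*(-29) = 4*(6 + (6 - 4))/(121 + 4*(-4)) - 40*(-29) = 4*(6 + 2)/(121 - 16) + 1160 = 4*8/105 + 1160 = 4*(1/105)*8 + 1160 = 32/105 + 1160 = 121832/105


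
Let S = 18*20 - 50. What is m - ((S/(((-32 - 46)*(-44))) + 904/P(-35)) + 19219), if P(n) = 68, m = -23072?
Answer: -1234103503/29172 ≈ -42304.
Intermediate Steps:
S = 310 (S = 360 - 50 = 310)
m - ((S/(((-32 - 46)*(-44))) + 904/P(-35)) + 19219) = -23072 - ((310/(((-32 - 46)*(-44))) + 904/68) + 19219) = -23072 - ((310/((-78*(-44))) + 904*(1/68)) + 19219) = -23072 - ((310/3432 + 226/17) + 19219) = -23072 - ((310*(1/3432) + 226/17) + 19219) = -23072 - ((155/1716 + 226/17) + 19219) = -23072 - (390451/29172 + 19219) = -23072 - 1*561047119/29172 = -23072 - 561047119/29172 = -1234103503/29172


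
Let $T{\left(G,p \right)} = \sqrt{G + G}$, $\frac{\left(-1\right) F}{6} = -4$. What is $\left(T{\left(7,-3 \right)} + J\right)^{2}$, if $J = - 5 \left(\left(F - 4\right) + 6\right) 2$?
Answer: $\left(260 - \sqrt{14}\right)^{2} \approx 65668.0$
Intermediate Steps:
$F = 24$ ($F = \left(-6\right) \left(-4\right) = 24$)
$T{\left(G,p \right)} = \sqrt{2} \sqrt{G}$ ($T{\left(G,p \right)} = \sqrt{2 G} = \sqrt{2} \sqrt{G}$)
$J = -260$ ($J = - 5 \left(\left(24 - 4\right) + 6\right) 2 = - 5 \left(20 + 6\right) 2 = \left(-5\right) 26 \cdot 2 = \left(-130\right) 2 = -260$)
$\left(T{\left(7,-3 \right)} + J\right)^{2} = \left(\sqrt{2} \sqrt{7} - 260\right)^{2} = \left(\sqrt{14} - 260\right)^{2} = \left(-260 + \sqrt{14}\right)^{2}$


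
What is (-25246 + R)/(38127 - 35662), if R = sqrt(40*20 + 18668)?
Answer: -25246/2465 + 2*sqrt(4867)/2465 ≈ -10.185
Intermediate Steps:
R = 2*sqrt(4867) (R = sqrt(800 + 18668) = sqrt(19468) = 2*sqrt(4867) ≈ 139.53)
(-25246 + R)/(38127 - 35662) = (-25246 + 2*sqrt(4867))/(38127 - 35662) = (-25246 + 2*sqrt(4867))/2465 = (-25246 + 2*sqrt(4867))*(1/2465) = -25246/2465 + 2*sqrt(4867)/2465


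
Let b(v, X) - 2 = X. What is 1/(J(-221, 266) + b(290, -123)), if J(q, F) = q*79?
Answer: -1/17580 ≈ -5.6883e-5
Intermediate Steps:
b(v, X) = 2 + X
J(q, F) = 79*q
1/(J(-221, 266) + b(290, -123)) = 1/(79*(-221) + (2 - 123)) = 1/(-17459 - 121) = 1/(-17580) = -1/17580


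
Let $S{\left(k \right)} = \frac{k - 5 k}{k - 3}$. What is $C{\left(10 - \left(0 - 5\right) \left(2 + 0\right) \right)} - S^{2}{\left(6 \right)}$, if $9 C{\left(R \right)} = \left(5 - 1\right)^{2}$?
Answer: $- \frac{560}{9} \approx -62.222$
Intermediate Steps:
$C{\left(R \right)} = \frac{16}{9}$ ($C{\left(R \right)} = \frac{\left(5 - 1\right)^{2}}{9} = \frac{4^{2}}{9} = \frac{1}{9} \cdot 16 = \frac{16}{9}$)
$S{\left(k \right)} = - \frac{4 k}{-3 + k}$ ($S{\left(k \right)} = \frac{\left(-4\right) k}{-3 + k} = - \frac{4 k}{-3 + k}$)
$C{\left(10 - \left(0 - 5\right) \left(2 + 0\right) \right)} - S^{2}{\left(6 \right)} = \frac{16}{9} - \left(\left(-4\right) 6 \frac{1}{-3 + 6}\right)^{2} = \frac{16}{9} - \left(\left(-4\right) 6 \cdot \frac{1}{3}\right)^{2} = \frac{16}{9} - \left(-8\right)^{2} = \frac{16}{9} - 64 = - \frac{560}{9}$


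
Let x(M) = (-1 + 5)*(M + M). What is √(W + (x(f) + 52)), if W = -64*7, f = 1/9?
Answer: 2*I*√889/3 ≈ 19.877*I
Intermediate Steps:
f = ⅑ ≈ 0.11111
x(M) = 8*M (x(M) = 4*(2*M) = 8*M)
W = -448
√(W + (x(f) + 52)) = √(-448 + (8*(⅑) + 52)) = √(-448 + (8/9 + 52)) = √(-448 + 476/9) = √(-3556/9) = 2*I*√889/3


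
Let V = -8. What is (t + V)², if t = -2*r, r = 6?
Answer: 400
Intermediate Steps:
t = -12 (t = -2*6 = -12)
(t + V)² = (-12 - 8)² = (-20)² = 400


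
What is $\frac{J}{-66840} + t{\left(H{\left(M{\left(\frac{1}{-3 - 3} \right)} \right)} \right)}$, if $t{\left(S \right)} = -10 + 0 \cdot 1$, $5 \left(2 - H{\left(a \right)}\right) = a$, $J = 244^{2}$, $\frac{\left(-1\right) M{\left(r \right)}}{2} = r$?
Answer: $- \frac{90992}{8355} \approx -10.891$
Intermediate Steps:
$M{\left(r \right)} = - 2 r$
$J = 59536$
$H{\left(a \right)} = 2 - \frac{a}{5}$
$t{\left(S \right)} = -10$ ($t{\left(S \right)} = -10 + 0 = -10$)
$\frac{J}{-66840} + t{\left(H{\left(M{\left(\frac{1}{-3 - 3} \right)} \right)} \right)} = \frac{59536}{-66840} - 10 = 59536 \left(- \frac{1}{66840}\right) - 10 = - \frac{7442}{8355} - 10 = - \frac{90992}{8355}$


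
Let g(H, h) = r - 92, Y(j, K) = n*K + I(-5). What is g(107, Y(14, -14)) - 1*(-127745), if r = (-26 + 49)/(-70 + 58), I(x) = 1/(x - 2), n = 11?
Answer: 1531813/12 ≈ 1.2765e+5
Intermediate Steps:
I(x) = 1/(-2 + x)
Y(j, K) = -⅐ + 11*K (Y(j, K) = 11*K + 1/(-2 - 5) = 11*K + 1/(-7) = 11*K - ⅐ = -⅐ + 11*K)
r = -23/12 (r = 23/(-12) = 23*(-1/12) = -23/12 ≈ -1.9167)
g(H, h) = -1127/12 (g(H, h) = -23/12 - 92 = -1127/12)
g(107, Y(14, -14)) - 1*(-127745) = -1127/12 - 1*(-127745) = -1127/12 + 127745 = 1531813/12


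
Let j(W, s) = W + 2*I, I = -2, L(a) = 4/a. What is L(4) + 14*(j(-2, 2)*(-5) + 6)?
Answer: 505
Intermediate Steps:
j(W, s) = -4 + W (j(W, s) = W + 2*(-2) = W - 4 = -4 + W)
L(4) + 14*(j(-2, 2)*(-5) + 6) = 4/4 + 14*((-4 - 2)*(-5) + 6) = 4*(¼) + 14*(-6*(-5) + 6) = 1 + 14*(30 + 6) = 1 + 14*36 = 1 + 504 = 505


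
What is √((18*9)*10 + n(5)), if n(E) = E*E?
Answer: √1645 ≈ 40.559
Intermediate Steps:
n(E) = E²
√((18*9)*10 + n(5)) = √((18*9)*10 + 5²) = √(162*10 + 25) = √(1620 + 25) = √1645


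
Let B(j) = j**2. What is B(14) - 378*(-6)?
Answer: 2464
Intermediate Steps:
B(14) - 378*(-6) = 14**2 - 378*(-6) = 196 + 2268 = 2464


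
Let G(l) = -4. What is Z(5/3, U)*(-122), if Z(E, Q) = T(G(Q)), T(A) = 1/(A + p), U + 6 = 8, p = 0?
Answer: 61/2 ≈ 30.500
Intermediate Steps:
U = 2 (U = -6 + 8 = 2)
T(A) = 1/A (T(A) = 1/(A + 0) = 1/A)
Z(E, Q) = -¼ (Z(E, Q) = 1/(-4) = -¼)
Z(5/3, U)*(-122) = -¼*(-122) = 61/2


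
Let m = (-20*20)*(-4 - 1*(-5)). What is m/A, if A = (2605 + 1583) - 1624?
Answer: -100/641 ≈ -0.15601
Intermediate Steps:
A = 2564 (A = 4188 - 1624 = 2564)
m = -400 (m = -400*(-4 + 5) = -400*1 = -400)
m/A = -400/2564 = -400*1/2564 = -100/641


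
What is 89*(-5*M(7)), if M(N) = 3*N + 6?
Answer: -12015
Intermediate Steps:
M(N) = 6 + 3*N
89*(-5*M(7)) = 89*(-5*(6 + 3*7)) = 89*(-5*(6 + 21)) = 89*(-5*27) = 89*(-135) = -12015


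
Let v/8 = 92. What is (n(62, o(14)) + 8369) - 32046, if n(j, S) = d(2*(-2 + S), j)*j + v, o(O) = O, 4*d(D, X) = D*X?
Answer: 123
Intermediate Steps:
d(D, X) = D*X/4 (d(D, X) = (D*X)/4 = D*X/4)
v = 736 (v = 8*92 = 736)
n(j, S) = 736 + j²*(-4 + 2*S)/4 (n(j, S) = ((2*(-2 + S))*j/4)*j + 736 = ((-4 + 2*S)*j/4)*j + 736 = (j*(-4 + 2*S)/4)*j + 736 = j²*(-4 + 2*S)/4 + 736 = 736 + j²*(-4 + 2*S)/4)
(n(62, o(14)) + 8369) - 32046 = ((736 + (½)*62²*(-2 + 14)) + 8369) - 32046 = ((736 + (½)*3844*12) + 8369) - 32046 = ((736 + 23064) + 8369) - 32046 = (23800 + 8369) - 32046 = 32169 - 32046 = 123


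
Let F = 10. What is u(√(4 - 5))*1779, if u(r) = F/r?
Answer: -17790*I ≈ -17790.0*I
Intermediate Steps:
u(r) = 10/r
u(√(4 - 5))*1779 = (10/(√(4 - 5)))*1779 = (10/(√(-1)))*1779 = (10/I)*1779 = (10*(-I))*1779 = -10*I*1779 = -17790*I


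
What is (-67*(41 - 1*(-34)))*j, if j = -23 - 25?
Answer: 241200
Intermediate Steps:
j = -48
(-67*(41 - 1*(-34)))*j = -67*(41 - 1*(-34))*(-48) = -67*(41 + 34)*(-48) = -67*75*(-48) = -5025*(-48) = 241200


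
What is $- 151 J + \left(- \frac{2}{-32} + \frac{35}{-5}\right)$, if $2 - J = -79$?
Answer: $- \frac{195807}{16} \approx -12238.0$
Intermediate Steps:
$J = 81$ ($J = 2 - -79 = 2 + 79 = 81$)
$- 151 J + \left(- \frac{2}{-32} + \frac{35}{-5}\right) = \left(-151\right) 81 + \left(- \frac{2}{-32} + \frac{35}{-5}\right) = -12231 + \left(\left(-2\right) \left(- \frac{1}{32}\right) + 35 \left(- \frac{1}{5}\right)\right) = -12231 + \left(\frac{1}{16} - 7\right) = -12231 - \frac{111}{16} = - \frac{195807}{16}$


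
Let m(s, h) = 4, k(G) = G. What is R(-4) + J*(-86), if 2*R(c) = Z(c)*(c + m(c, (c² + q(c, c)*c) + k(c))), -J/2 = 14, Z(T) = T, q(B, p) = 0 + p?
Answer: 2408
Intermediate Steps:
q(B, p) = p
J = -28 (J = -2*14 = -28)
R(c) = c*(4 + c)/2 (R(c) = (c*(c + 4))/2 = (c*(4 + c))/2 = c*(4 + c)/2)
R(-4) + J*(-86) = (½)*(-4)*(4 - 4) - 28*(-86) = (½)*(-4)*0 + 2408 = 0 + 2408 = 2408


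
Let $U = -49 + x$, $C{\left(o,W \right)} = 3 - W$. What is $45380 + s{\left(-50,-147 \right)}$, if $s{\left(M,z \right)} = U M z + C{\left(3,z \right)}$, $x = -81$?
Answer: $-909970$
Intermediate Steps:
$U = -130$ ($U = -49 - 81 = -130$)
$s{\left(M,z \right)} = 3 - z - 130 M z$ ($s{\left(M,z \right)} = - 130 M z - \left(-3 + z\right) = 3 - z - 130 M z$)
$45380 + s{\left(-50,-147 \right)} = 45380 - \left(-150 + 955500\right) = 45380 + \left(3 + 147 - 955500\right) = 45380 - 955350 = -909970$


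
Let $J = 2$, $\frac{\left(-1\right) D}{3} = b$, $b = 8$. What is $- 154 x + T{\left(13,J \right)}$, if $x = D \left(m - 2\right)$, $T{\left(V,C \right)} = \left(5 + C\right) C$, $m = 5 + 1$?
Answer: $14798$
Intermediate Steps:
$D = -24$ ($D = \left(-3\right) 8 = -24$)
$m = 6$
$T{\left(V,C \right)} = C \left(5 + C\right)$
$x = -96$ ($x = - 24 \left(6 - 2\right) = \left(-24\right) 4 = -96$)
$- 154 x + T{\left(13,J \right)} = \left(-154\right) \left(-96\right) + 2 \left(5 + 2\right) = 14784 + 2 \cdot 7 = 14784 + 14 = 14798$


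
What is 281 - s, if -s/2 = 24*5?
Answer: 521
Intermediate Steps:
s = -240 (s = -48*5 = -2*120 = -240)
281 - s = 281 - 1*(-240) = 281 + 240 = 521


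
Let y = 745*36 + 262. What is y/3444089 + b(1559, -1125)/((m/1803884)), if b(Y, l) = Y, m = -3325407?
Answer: -880506089936410/1041181606293 ≈ -845.68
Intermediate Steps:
y = 27082 (y = 26820 + 262 = 27082)
y/3444089 + b(1559, -1125)/((m/1803884)) = 27082/3444089 + 1559/((-3325407/1803884)) = 27082*(1/3444089) + 1559/((-3325407*1/1803884)) = 2462/313099 + 1559/(-3325407/1803884) = 2462/313099 + 1559*(-1803884/3325407) = 2462/313099 - 2812255156/3325407 = -880506089936410/1041181606293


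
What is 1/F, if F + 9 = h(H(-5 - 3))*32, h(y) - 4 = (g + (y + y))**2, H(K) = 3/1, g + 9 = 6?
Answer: 1/407 ≈ 0.0024570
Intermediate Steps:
g = -3 (g = -9 + 6 = -3)
H(K) = 3 (H(K) = 3*1 = 3)
h(y) = 4 + (-3 + 2*y)**2 (h(y) = 4 + (-3 + (y + y))**2 = 4 + (-3 + 2*y)**2)
F = 407 (F = -9 + (4 + (-3 + 2*3)**2)*32 = -9 + (4 + (-3 + 6)**2)*32 = -9 + (4 + 3**2)*32 = -9 + (4 + 9)*32 = -9 + 13*32 = -9 + 416 = 407)
1/F = 1/407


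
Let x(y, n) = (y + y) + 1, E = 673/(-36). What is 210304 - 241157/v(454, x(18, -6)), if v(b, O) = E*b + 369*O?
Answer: 19550356006/92983 ≈ 2.1026e+5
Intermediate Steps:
E = -673/36 (E = 673*(-1/36) = -673/36 ≈ -18.694)
x(y, n) = 1 + 2*y (x(y, n) = 2*y + 1 = 1 + 2*y)
v(b, O) = 369*O - 673*b/36 (v(b, O) = -673*b/36 + 369*O = 369*O - 673*b/36)
210304 - 241157/v(454, x(18, -6)) = 210304 - 241157/(369*(1 + 2*18) - 673/36*454) = 210304 - 241157/(369*(1 + 36) - 152771/18) = 210304 - 241157/(369*37 - 152771/18) = 210304 - 241157/(13653 - 152771/18) = 210304 - 241157/92983/18 = 210304 - 241157*18/92983 = 210304 - 1*4340826/92983 = 210304 - 4340826/92983 = 19550356006/92983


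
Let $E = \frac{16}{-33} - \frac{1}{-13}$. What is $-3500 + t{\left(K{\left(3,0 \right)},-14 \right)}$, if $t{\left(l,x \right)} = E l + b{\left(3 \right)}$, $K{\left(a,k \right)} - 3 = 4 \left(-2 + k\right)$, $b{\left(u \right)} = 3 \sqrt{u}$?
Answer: $- \frac{1500625}{429} + 3 \sqrt{3} \approx -3492.8$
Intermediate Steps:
$K{\left(a,k \right)} = -5 + 4 k$ ($K{\left(a,k \right)} = 3 + 4 \left(-2 + k\right) = 3 + \left(-8 + 4 k\right) = -5 + 4 k$)
$E = - \frac{175}{429}$ ($E = 16 \left(- \frac{1}{33}\right) - - \frac{1}{13} = - \frac{16}{33} + \frac{1}{13} = - \frac{175}{429} \approx -0.40793$)
$t{\left(l,x \right)} = 3 \sqrt{3} - \frac{175 l}{429}$ ($t{\left(l,x \right)} = - \frac{175 l}{429} + 3 \sqrt{3} = 3 \sqrt{3} - \frac{175 l}{429}$)
$-3500 + t{\left(K{\left(3,0 \right)},-14 \right)} = -3500 + \left(3 \sqrt{3} - \frac{175 \left(-5 + 4 \cdot 0\right)}{429}\right) = -3500 + \left(3 \sqrt{3} - \frac{175 \left(-5 + 0\right)}{429}\right) = -3500 - \left(- \frac{875}{429} - 3 \sqrt{3}\right) = -3500 + \left(3 \sqrt{3} + \frac{875}{429}\right) = -3500 + \left(\frac{875}{429} + 3 \sqrt{3}\right) = - \frac{1500625}{429} + 3 \sqrt{3}$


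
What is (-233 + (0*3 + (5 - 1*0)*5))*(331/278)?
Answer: -34424/139 ≈ -247.65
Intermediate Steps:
(-233 + (0*3 + (5 - 1*0)*5))*(331/278) = (-233 + (0 + (5 + 0)*5))*(331*(1/278)) = (-233 + (0 + 5*5))*(331/278) = (-233 + (0 + 25))*(331/278) = (-233 + 25)*(331/278) = -208*331/278 = -34424/139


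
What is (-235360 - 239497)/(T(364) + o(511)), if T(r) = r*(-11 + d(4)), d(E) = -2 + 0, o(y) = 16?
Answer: 474857/4716 ≈ 100.69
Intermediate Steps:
d(E) = -2
T(r) = -13*r (T(r) = r*(-11 - 2) = r*(-13) = -13*r)
(-235360 - 239497)/(T(364) + o(511)) = (-235360 - 239497)/(-13*364 + 16) = -474857/(-4732 + 16) = -474857/(-4716) = -474857*(-1/4716) = 474857/4716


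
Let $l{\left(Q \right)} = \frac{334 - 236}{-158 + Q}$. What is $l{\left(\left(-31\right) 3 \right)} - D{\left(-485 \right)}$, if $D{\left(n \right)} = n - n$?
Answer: $- \frac{98}{251} \approx -0.39044$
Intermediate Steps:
$D{\left(n \right)} = 0$
$l{\left(Q \right)} = \frac{98}{-158 + Q}$
$l{\left(\left(-31\right) 3 \right)} - D{\left(-485 \right)} = \frac{98}{-158 - 93} - 0 = \frac{98}{-158 - 93} + 0 = \frac{98}{-251} + 0 = 98 \left(- \frac{1}{251}\right) + 0 = - \frac{98}{251} + 0 = - \frac{98}{251}$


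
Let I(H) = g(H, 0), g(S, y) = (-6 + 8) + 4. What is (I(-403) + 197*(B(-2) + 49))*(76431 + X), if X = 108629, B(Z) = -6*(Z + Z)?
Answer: 2662458220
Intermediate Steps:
B(Z) = -12*Z
g(S, y) = 6 (g(S, y) = 2 + 4 = 6)
I(H) = 6
(I(-403) + 197*(B(-2) + 49))*(76431 + X) = (6 + 197*(-12*(-2) + 49))*(76431 + 108629) = (6 + 197*(24 + 49))*185060 = (6 + 197*73)*185060 = (6 + 14381)*185060 = 14387*185060 = 2662458220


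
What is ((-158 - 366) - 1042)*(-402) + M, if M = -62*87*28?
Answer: 478500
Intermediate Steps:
M = -151032 (M = -5394*28 = -151032)
((-158 - 366) - 1042)*(-402) + M = ((-158 - 366) - 1042)*(-402) - 151032 = (-524 - 1042)*(-402) - 151032 = -1566*(-402) - 151032 = 629532 - 151032 = 478500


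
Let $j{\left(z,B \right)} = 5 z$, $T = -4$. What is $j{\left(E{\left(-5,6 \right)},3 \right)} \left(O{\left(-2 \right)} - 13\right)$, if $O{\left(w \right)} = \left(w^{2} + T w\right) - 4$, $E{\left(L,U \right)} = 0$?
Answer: $0$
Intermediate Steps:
$O{\left(w \right)} = -4 + w^{2} - 4 w$ ($O{\left(w \right)} = \left(w^{2} - 4 w\right) - 4 = -4 + w^{2} - 4 w$)
$j{\left(E{\left(-5,6 \right)},3 \right)} \left(O{\left(-2 \right)} - 13\right) = 5 \cdot 0 \left(\left(-4 + \left(-2\right)^{2} - -8\right) - 13\right) = 0 \left(\left(-4 + 4 + 8\right) - 13\right) = 0 \left(8 - 13\right) = 0 \left(-5\right) = 0$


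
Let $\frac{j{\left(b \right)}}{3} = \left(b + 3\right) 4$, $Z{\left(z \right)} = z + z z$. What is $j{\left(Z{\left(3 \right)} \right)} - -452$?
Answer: $632$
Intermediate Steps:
$Z{\left(z \right)} = z + z^{2}$
$j{\left(b \right)} = 36 + 12 b$ ($j{\left(b \right)} = 3 \left(b + 3\right) 4 = 3 \left(3 + b\right) 4 = 3 \left(12 + 4 b\right) = 36 + 12 b$)
$j{\left(Z{\left(3 \right)} \right)} - -452 = \left(36 + 12 \cdot 3 \left(1 + 3\right)\right) - -452 = \left(36 + 12 \cdot 3 \cdot 4\right) + 452 = \left(36 + 12 \cdot 12\right) + 452 = \left(36 + 144\right) + 452 = 180 + 452 = 632$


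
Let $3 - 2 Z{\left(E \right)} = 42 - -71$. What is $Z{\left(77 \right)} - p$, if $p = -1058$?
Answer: $1003$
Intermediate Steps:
$Z{\left(E \right)} = -55$ ($Z{\left(E \right)} = \frac{3}{2} - \frac{42 - -71}{2} = \frac{3}{2} - \frac{42 + 71}{2} = \frac{3}{2} - \frac{113}{2} = -55$)
$Z{\left(77 \right)} - p = -55 - -1058 = -55 + 1058 = 1003$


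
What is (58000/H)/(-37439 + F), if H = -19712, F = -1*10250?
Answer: 3625/58752848 ≈ 6.1699e-5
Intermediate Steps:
F = -10250
(58000/H)/(-37439 + F) = (58000/(-19712))/(-37439 - 10250) = (58000*(-1/19712))/(-47689) = -3625/1232*(-1/47689) = 3625/58752848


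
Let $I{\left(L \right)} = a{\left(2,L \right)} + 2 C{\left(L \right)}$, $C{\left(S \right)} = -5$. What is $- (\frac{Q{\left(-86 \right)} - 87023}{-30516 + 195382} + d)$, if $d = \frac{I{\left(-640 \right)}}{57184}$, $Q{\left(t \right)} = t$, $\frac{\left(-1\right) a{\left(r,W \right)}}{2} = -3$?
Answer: $\frac{622737565}{1178462168} \approx 0.52843$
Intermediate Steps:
$a{\left(r,W \right)} = 6$ ($a{\left(r,W \right)} = \left(-2\right) \left(-3\right) = 6$)
$I{\left(L \right)} = -4$ ($I{\left(L \right)} = 6 + 2 \left(-5\right) = 6 - 10 = -4$)
$d = - \frac{1}{14296}$ ($d = - \frac{4}{57184} = \left(-4\right) \frac{1}{57184} = - \frac{1}{14296} \approx -6.995 \cdot 10^{-5}$)
$- (\frac{Q{\left(-86 \right)} - 87023}{-30516 + 195382} + d) = - (\frac{-86 - 87023}{-30516 + 195382} - \frac{1}{14296}) = - (- \frac{87109}{164866} - \frac{1}{14296}) = \left(-1\right) \left(- \frac{622737565}{1178462168}\right) = \frac{622737565}{1178462168}$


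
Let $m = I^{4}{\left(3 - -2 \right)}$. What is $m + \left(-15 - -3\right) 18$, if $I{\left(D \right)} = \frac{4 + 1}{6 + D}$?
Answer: $- \frac{3161831}{14641} \approx -215.96$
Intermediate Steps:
$I{\left(D \right)} = \frac{5}{6 + D}$
$m = \frac{625}{14641}$ ($m = \left(\frac{5}{6 + \left(3 - -2\right)}\right)^{4} = \left(\frac{5}{6 + \left(3 + 2\right)}\right)^{4} = \left(\frac{5}{6 + 5}\right)^{4} = \left(\frac{5}{11}\right)^{4} = \frac{625}{14641} \approx 0.042688$)
$m + \left(-15 - -3\right) 18 = \frac{625}{14641} + \left(-15 - -3\right) 18 = \frac{625}{14641} + \left(-15 + 3\right) 18 = \frac{625}{14641} - 216 = - \frac{3161831}{14641}$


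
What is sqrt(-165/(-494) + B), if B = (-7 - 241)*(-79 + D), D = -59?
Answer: sqrt(8351969574)/494 ≈ 185.00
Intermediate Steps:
B = 34224 (B = (-7 - 241)*(-79 - 59) = -248*(-138) = 34224)
sqrt(-165/(-494) + B) = sqrt(-165/(-494) + 34224) = sqrt(-165*(-1/494) + 34224) = sqrt(165/494 + 34224) = sqrt(16906821/494) = sqrt(8351969574)/494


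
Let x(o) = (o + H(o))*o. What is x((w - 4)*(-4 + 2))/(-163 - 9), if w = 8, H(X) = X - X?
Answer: -16/43 ≈ -0.37209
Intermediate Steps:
H(X) = 0
x(o) = o² (x(o) = (o + 0)*o = o*o = o²)
x((w - 4)*(-4 + 2))/(-163 - 9) = ((8 - 4)*(-4 + 2))²/(-163 - 9) = (4*(-2))²/(-172) = (-8)²*(-1/172) = 64*(-1/172) = -16/43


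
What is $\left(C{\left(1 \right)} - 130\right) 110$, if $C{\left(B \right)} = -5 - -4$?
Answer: $-14410$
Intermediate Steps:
$C{\left(B \right)} = -1$ ($C{\left(B \right)} = -5 + 4 = -1$)
$\left(C{\left(1 \right)} - 130\right) 110 = \left(-1 - 130\right) 110 = \left(-131\right) 110 = -14410$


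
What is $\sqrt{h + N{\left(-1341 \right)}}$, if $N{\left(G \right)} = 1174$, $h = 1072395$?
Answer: $\sqrt{1073569} \approx 1036.1$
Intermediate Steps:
$\sqrt{h + N{\left(-1341 \right)}} = \sqrt{1072395 + 1174} = \sqrt{1073569}$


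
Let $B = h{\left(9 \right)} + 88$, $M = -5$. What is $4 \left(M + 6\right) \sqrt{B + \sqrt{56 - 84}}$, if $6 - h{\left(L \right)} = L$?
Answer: $4 \sqrt{85 + 2 i \sqrt{7}} \approx 36.896 + 1.1473 i$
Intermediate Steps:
$h{\left(L \right)} = 6 - L$
$B = 85$ ($B = \left(6 - 9\right) + 88 = -3 + 88 = 85$)
$4 \left(M + 6\right) \sqrt{B + \sqrt{56 - 84}} = 4 \left(-5 + 6\right) \sqrt{85 + \sqrt{56 - 84}} = 4 \cdot 1 \sqrt{85 + \sqrt{-28}} = 4 \sqrt{85 + 2 i \sqrt{7}}$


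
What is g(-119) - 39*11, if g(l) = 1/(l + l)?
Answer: -102103/238 ≈ -429.00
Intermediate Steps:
g(l) = 1/(2*l)
g(-119) - 39*11 = (1/2)/(-119) - 39*11 = (1/2)*(-1/119) - 429 = -1/238 - 429 = -102103/238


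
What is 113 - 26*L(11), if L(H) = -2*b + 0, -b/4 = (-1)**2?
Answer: -95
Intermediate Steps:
b = -4 (b = -4*(-1)**2 = -4*1 = -4)
L(H) = 8 (L(H) = -2*(-4) + 0 = 8 + 0 = 8)
113 - 26*L(11) = 113 - 26*8 = 113 - 208 = -95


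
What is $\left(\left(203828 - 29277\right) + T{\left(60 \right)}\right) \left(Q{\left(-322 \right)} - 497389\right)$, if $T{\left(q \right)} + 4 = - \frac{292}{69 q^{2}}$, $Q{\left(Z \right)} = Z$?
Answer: $- \frac{5394872998712797}{62100} \approx -8.6874 \cdot 10^{10}$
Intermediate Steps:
$T{\left(q \right)} = -4 - \frac{292}{69 q^{2}}$
$\left(\left(203828 - 29277\right) + T{\left(60 \right)}\right) \left(Q{\left(-322 \right)} - 497389\right) = \left(\left(203828 - 29277\right) - \left(4 + \frac{292}{69 \cdot 3600}\right)\right) \left(-322 - 497389\right) = \left(174551 - \frac{248473}{62100}\right) \left(-497711\right) = \frac{10839368627}{62100} \left(-497711\right) = - \frac{5394872998712797}{62100}$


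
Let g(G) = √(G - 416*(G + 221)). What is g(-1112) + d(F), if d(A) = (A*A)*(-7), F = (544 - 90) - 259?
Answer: -266175 + 2*√92386 ≈ -2.6557e+5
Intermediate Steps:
F = 195 (F = 454 - 259 = 195)
g(G) = √(-91936 - 415*G) (g(G) = √(G - 416*(221 + G)) = √(G + (-91936 - 416*G)) = √(-91936 - 415*G))
d(A) = -7*A² (d(A) = A²*(-7) = -7*A²)
g(-1112) + d(F) = √(-91936 - 415*(-1112)) - 7*195² = √(-91936 + 461480) - 7*38025 = √369544 - 266175 = 2*√92386 - 266175 = -266175 + 2*√92386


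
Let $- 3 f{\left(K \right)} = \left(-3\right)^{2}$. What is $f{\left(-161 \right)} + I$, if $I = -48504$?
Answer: $-48507$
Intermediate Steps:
$f{\left(K \right)} = -3$ ($f{\left(K \right)} = - \frac{\left(-3\right)^{2}}{3} = \left(- \frac{1}{3}\right) 9 = -3$)
$f{\left(-161 \right)} + I = -3 - 48504 = -48507$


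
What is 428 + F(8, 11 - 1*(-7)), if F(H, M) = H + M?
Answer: 454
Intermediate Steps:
428 + F(8, 11 - 1*(-7)) = 428 + (8 + (11 - 1*(-7))) = 428 + (8 + (11 + 7)) = 428 + (8 + 18) = 428 + 26 = 454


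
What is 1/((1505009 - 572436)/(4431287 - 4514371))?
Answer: -83084/932573 ≈ -0.089091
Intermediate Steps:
1/((1505009 - 572436)/(4431287 - 4514371)) = 1/(932573/(-83084)) = 1/(932573*(-1/83084)) = 1/(-932573/83084) = -83084/932573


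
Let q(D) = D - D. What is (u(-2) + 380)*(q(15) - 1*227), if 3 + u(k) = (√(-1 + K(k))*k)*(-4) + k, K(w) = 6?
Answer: -85125 - 1816*√5 ≈ -89186.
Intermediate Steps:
q(D) = 0
u(k) = -3 + k - 4*k*√5 (u(k) = -3 + ((√(-1 + 6)*k)*(-4) + k) = -3 + ((√5*k)*(-4) + k) = -3 + ((k*√5)*(-4) + k) = -3 + (-4*k*√5 + k) = -3 + (k - 4*k*√5) = -3 + k - 4*k*√5)
(u(-2) + 380)*(q(15) - 1*227) = ((-3 - 2 - 4*(-2)*√5) + 380)*(0 - 1*227) = ((-3 - 2 + 8*√5) + 380)*(0 - 227) = ((-5 + 8*√5) + 380)*(-227) = (375 + 8*√5)*(-227) = -85125 - 1816*√5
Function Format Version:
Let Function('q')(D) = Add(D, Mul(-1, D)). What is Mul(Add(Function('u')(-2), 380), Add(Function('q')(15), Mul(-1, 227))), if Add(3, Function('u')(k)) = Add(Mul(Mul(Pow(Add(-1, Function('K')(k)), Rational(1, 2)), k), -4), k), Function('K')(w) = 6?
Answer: Add(-85125, Mul(-1816, Pow(5, Rational(1, 2)))) ≈ -89186.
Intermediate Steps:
Function('q')(D) = 0
Function('u')(k) = Add(-3, k, Mul(-4, k, Pow(5, Rational(1, 2)))) (Function('u')(k) = Add(-3, Add(Mul(Mul(Pow(Add(-1, 6), Rational(1, 2)), k), -4), k)) = Add(-3, Add(Mul(Mul(Pow(5, Rational(1, 2)), k), -4), k)) = Add(-3, Add(Mul(Mul(k, Pow(5, Rational(1, 2))), -4), k)) = Add(-3, Add(Mul(-4, k, Pow(5, Rational(1, 2))), k)) = Add(-3, Add(k, Mul(-4, k, Pow(5, Rational(1, 2))))) = Add(-3, k, Mul(-4, k, Pow(5, Rational(1, 2)))))
Mul(Add(Function('u')(-2), 380), Add(Function('q')(15), Mul(-1, 227))) = Mul(Add(Add(-3, -2, Mul(-4, -2, Pow(5, Rational(1, 2)))), 380), Add(0, Mul(-1, 227))) = Mul(Add(Add(-3, -2, Mul(8, Pow(5, Rational(1, 2)))), 380), Add(0, -227)) = Mul(Add(Add(-5, Mul(8, Pow(5, Rational(1, 2)))), 380), -227) = Mul(Add(375, Mul(8, Pow(5, Rational(1, 2)))), -227) = Add(-85125, Mul(-1816, Pow(5, Rational(1, 2))))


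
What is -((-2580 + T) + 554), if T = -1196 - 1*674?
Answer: 3896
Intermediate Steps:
T = -1870 (T = -1196 - 674 = -1870)
-((-2580 + T) + 554) = -((-2580 - 1870) + 554) = -(-4450 + 554) = -1*(-3896) = 3896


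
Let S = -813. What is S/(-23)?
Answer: 813/23 ≈ 35.348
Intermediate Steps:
S/(-23) = -813/(-23) = -813*(-1/23) = 813/23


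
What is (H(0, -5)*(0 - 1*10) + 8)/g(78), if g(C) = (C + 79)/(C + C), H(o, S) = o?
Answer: 1248/157 ≈ 7.9490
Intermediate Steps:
g(C) = (79 + C)/(2*C) (g(C) = (79 + C)/((2*C)) = (79 + C)*(1/(2*C)) = (79 + C)/(2*C))
(H(0, -5)*(0 - 1*10) + 8)/g(78) = (0*(0 - 1*10) + 8)/(((½)*(79 + 78)/78)) = (0*(0 - 10) + 8)/(((½)*(1/78)*157)) = (0*(-10) + 8)/(157/156) = (0 + 8)*(156/157) = 8*(156/157) = 1248/157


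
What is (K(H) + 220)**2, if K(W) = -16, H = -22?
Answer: 41616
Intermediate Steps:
(K(H) + 220)**2 = (-16 + 220)**2 = 204**2 = 41616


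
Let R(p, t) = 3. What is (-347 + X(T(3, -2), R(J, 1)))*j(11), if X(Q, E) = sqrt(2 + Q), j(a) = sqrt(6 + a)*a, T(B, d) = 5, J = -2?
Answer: 11*sqrt(17)*(-347 + sqrt(7)) ≈ -15618.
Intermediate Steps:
j(a) = a*sqrt(6 + a)
(-347 + X(T(3, -2), R(J, 1)))*j(11) = (-347 + sqrt(2 + 5))*(11*sqrt(6 + 11)) = (-347 + sqrt(7))*(11*sqrt(17)) = 11*sqrt(17)*(-347 + sqrt(7))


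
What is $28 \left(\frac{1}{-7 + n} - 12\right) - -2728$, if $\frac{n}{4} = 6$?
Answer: $\frac{40692}{17} \approx 2393.6$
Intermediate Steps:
$n = 24$ ($n = 4 \cdot 6 = 24$)
$28 \left(\frac{1}{-7 + n} - 12\right) - -2728 = 28 \left(\frac{1}{-7 + 24} - 12\right) - -2728 = 28 \left(\frac{1}{17} - 12\right) + 2728 = 28 \left(- \frac{203}{17}\right) + 2728 = - \frac{5684}{17} + 2728 = \frac{40692}{17}$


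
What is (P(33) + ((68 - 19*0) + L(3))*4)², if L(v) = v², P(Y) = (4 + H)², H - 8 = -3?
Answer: 151321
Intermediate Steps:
H = 5 (H = 8 - 3 = 5)
P(Y) = 81 (P(Y) = (4 + 5)² = 9² = 81)
(P(33) + ((68 - 19*0) + L(3))*4)² = (81 + ((68 - 19*0) + 3²)*4)² = (81 + ((68 + 0) + 9)*4)² = (81 + (68 + 9)*4)² = (81 + 77*4)² = (81 + 308)² = 389² = 151321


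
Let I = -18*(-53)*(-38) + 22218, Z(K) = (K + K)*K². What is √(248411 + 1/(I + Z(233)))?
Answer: 3*√1102863795789980210/6321160 ≈ 498.41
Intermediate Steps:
Z(K) = 2*K³ (Z(K) = (2*K)*K² = 2*K³)
I = -14034 (I = 954*(-38) + 22218 = -36252 + 22218 = -14034)
√(248411 + 1/(I + Z(233))) = √(248411 + 1/(-14034 + 2*233³)) = √(248411 + 1/(-14034 + 2*12649337)) = √(248411 + 1/(-14034 + 25298674)) = √(248411 + 1/25284640) = √(6280982707041/25284640) = 3*√1102863795789980210/6321160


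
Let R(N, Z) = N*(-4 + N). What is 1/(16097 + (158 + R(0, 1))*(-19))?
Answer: 1/13095 ≈ 7.6365e-5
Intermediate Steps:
1/(16097 + (158 + R(0, 1))*(-19)) = 1/(16097 + (158 + 0*(-4 + 0))*(-19)) = 1/(16097 + (158 + 0*(-4))*(-19)) = 1/(16097 + (158 + 0)*(-19)) = 1/(16097 + 158*(-19)) = 1/(16097 - 3002) = 1/13095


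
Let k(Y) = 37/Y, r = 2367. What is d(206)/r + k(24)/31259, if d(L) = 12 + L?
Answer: 54544889/591920424 ≈ 0.092149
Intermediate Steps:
d(206)/r + k(24)/31259 = (12 + 206)/2367 + (37/24)/31259 = 218*(1/2367) + (37*(1/24))*(1/31259) = 218/2367 + (37/24)*(1/31259) = 218/2367 + 37/750216 = 54544889/591920424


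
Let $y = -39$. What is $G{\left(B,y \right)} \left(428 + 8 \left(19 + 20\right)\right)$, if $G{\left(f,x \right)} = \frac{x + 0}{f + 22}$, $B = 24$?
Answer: $- \frac{14430}{23} \approx -627.39$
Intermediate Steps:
$G{\left(f,x \right)} = \frac{x}{22 + f}$
$G{\left(B,y \right)} \left(428 + 8 \left(19 + 20\right)\right) = - \frac{39}{22 + 24} \left(428 + 8 \left(19 + 20\right)\right) = - \frac{39}{46} \left(428 + 8 \cdot 39\right) = \left(-39\right) \frac{1}{46} \left(428 + 312\right) = \left(- \frac{39}{46}\right) 740 = - \frac{14430}{23}$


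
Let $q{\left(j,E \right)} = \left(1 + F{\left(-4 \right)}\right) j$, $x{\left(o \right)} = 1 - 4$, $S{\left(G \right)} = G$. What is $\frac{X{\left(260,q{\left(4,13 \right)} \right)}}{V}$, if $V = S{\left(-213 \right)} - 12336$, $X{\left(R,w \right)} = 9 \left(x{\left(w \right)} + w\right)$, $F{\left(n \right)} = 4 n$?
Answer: $\frac{189}{4183} \approx 0.045183$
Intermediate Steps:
$x{\left(o \right)} = -3$
$q{\left(j,E \right)} = - 15 j$ ($q{\left(j,E \right)} = \left(1 + 4 \left(-4\right)\right) j = \left(1 - 16\right) j = - 15 j$)
$X{\left(R,w \right)} = -27 + 9 w$ ($X{\left(R,w \right)} = 9 \left(-3 + w\right) = -27 + 9 w$)
$V = -12549$ ($V = -213 - 12336 = -12549$)
$\frac{X{\left(260,q{\left(4,13 \right)} \right)}}{V} = \frac{-27 + 9 \left(\left(-15\right) 4\right)}{-12549} = \left(-27 + 9 \left(-60\right)\right) \left(- \frac{1}{12549}\right) = \left(-27 - 540\right) \left(- \frac{1}{12549}\right) = \left(-567\right) \left(- \frac{1}{12549}\right) = \frac{189}{4183}$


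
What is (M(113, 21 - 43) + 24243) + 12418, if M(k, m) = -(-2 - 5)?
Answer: 36668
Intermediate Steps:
M(k, m) = 7 (M(k, m) = -1*(-7) = 7)
(M(113, 21 - 43) + 24243) + 12418 = (7 + 24243) + 12418 = 24250 + 12418 = 36668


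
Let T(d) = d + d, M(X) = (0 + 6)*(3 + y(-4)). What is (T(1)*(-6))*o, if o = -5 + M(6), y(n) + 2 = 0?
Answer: -12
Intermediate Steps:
y(n) = -2 (y(n) = -2 + 0 = -2)
M(X) = 6 (M(X) = (0 + 6)*(3 - 2) = 6*1 = 6)
T(d) = 2*d
o = 1 (o = -5 + 6 = 1)
(T(1)*(-6))*o = ((2*1)*(-6))*1 = (2*(-6))*1 = -12*1 = -12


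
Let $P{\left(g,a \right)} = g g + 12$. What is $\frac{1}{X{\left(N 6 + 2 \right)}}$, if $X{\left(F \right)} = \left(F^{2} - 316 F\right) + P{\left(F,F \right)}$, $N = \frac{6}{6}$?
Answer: $- \frac{1}{2388} \approx -0.00041876$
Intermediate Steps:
$P{\left(g,a \right)} = 12 + g^{2}$ ($P{\left(g,a \right)} = g^{2} + 12 = 12 + g^{2}$)
$N = 1$ ($N = 6 \cdot \frac{1}{6} = 1$)
$X{\left(F \right)} = 12 - 316 F + 2 F^{2}$ ($X{\left(F \right)} = \left(F^{2} - 316 F\right) + \left(12 + F^{2}\right) = 12 - 316 F + 2 F^{2}$)
$\frac{1}{X{\left(N 6 + 2 \right)}} = \frac{1}{12 - 316 \left(1 \cdot 6 + 2\right) + 2 \left(1 \cdot 6 + 2\right)^{2}} = \frac{1}{12 - 316 \left(6 + 2\right) + 2 \left(6 + 2\right)^{2}} = \frac{1}{12 - 2528 + 2 \cdot 8^{2}} = \frac{1}{12 - 2528 + 2 \cdot 64} = \frac{1}{12 - 2528 + 128} = \frac{1}{-2388} = - \frac{1}{2388}$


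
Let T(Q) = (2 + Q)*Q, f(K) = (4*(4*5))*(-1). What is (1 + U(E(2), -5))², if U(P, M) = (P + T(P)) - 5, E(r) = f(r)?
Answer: 37896336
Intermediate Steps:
f(K) = -80 (f(K) = (4*20)*(-1) = 80*(-1) = -80)
T(Q) = Q*(2 + Q)
E(r) = -80
U(P, M) = -5 + P + P*(2 + P) (U(P, M) = (P + P*(2 + P)) - 5 = -5 + P + P*(2 + P))
(1 + U(E(2), -5))² = (1 + (-5 - 80 - 80*(2 - 80)))² = (1 + (-5 - 80 - 80*(-78)))² = (1 + (-5 - 80 + 6240))² = (1 + 6155)² = 6156² = 37896336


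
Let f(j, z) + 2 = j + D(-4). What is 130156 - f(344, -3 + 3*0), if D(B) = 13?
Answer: 129801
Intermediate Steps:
f(j, z) = 11 + j (f(j, z) = -2 + (j + 13) = -2 + (13 + j) = 11 + j)
130156 - f(344, -3 + 3*0) = 130156 - (11 + 344) = 130156 - 1*355 = 130156 - 355 = 129801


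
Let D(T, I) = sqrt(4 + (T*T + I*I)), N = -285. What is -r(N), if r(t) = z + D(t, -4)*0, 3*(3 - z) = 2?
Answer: -7/3 ≈ -2.3333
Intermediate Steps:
z = 7/3 (z = 3 - 1/3*2 = 3 - 2/3 = 7/3 ≈ 2.3333)
D(T, I) = sqrt(4 + I**2 + T**2) (D(T, I) = sqrt(4 + (T**2 + I**2)) = sqrt(4 + (I**2 + T**2)) = sqrt(4 + I**2 + T**2))
r(t) = 7/3 (r(t) = 7/3 + sqrt(4 + (-4)**2 + t**2)*0 = 7/3 + sqrt(4 + 16 + t**2)*0 = 7/3 + sqrt(20 + t**2)*0 = 7/3 + 0 = 7/3)
-r(N) = -1*7/3 = -7/3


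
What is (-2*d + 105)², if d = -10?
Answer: 15625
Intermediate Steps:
(-2*d + 105)² = (-2*(-10) + 105)² = (20 + 105)² = 125² = 15625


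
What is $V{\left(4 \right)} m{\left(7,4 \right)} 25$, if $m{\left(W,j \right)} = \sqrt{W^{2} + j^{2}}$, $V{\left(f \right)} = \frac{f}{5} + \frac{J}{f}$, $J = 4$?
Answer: $45 \sqrt{65} \approx 362.8$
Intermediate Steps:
$V{\left(f \right)} = \frac{4}{f} + \frac{f}{5}$ ($V{\left(f \right)} = \frac{f}{5} + \frac{4}{f} = \frac{4}{f} + \frac{f}{5}$)
$V{\left(4 \right)} m{\left(7,4 \right)} 25 = \left(\frac{4}{4} + \frac{1}{5} \cdot 4\right) \sqrt{7^{2} + 4^{2}} \cdot 25 = \left(4 \cdot \frac{1}{4} + \frac{4}{5}\right) \sqrt{49 + 16} \cdot 25 = \left(1 + \frac{4}{5}\right) \sqrt{65} \cdot 25 = \frac{9 \sqrt{65}}{5} \cdot 25 = 45 \sqrt{65}$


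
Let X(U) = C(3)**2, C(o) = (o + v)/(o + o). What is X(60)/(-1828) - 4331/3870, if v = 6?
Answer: -15851551/14148720 ≈ -1.1204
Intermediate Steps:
C(o) = (6 + o)/(2*o) (C(o) = (o + 6)/(o + o) = (6 + o)/((2*o)) = (6 + o)*(1/(2*o)) = (6 + o)/(2*o))
X(U) = 9/4 (X(U) = ((1/2)*(6 + 3)/3)**2 = ((1/2)*(1/3)*9)**2 = (3/2)**2 = 9/4)
X(60)/(-1828) - 4331/3870 = (9/4)/(-1828) - 4331/3870 = (9/4)*(-1/1828) - 4331*1/3870 = -9/7312 - 4331/3870 = -15851551/14148720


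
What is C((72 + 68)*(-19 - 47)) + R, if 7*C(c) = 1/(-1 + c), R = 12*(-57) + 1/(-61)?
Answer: -2699065136/3945907 ≈ -684.02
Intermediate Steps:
R = -41725/61 (R = -684 - 1/61 = -41725/61 ≈ -684.02)
C(c) = 1/(7*(-1 + c))
C((72 + 68)*(-19 - 47)) + R = 1/(7*(-1 + (72 + 68)*(-19 - 47))) - 41725/61 = 1/(7*(-1 + 140*(-66))) - 41725/61 = 1/(7*(-1 - 9240)) - 41725/61 = (1/7)/(-9241) - 41725/61 = (1/7)*(-1/9241) - 41725/61 = -1/64687 - 41725/61 = -2699065136/3945907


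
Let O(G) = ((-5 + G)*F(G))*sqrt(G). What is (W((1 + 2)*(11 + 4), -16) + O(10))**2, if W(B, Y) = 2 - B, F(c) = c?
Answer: 26849 - 4300*sqrt(10) ≈ 13251.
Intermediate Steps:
O(G) = G**(3/2)*(-5 + G) (O(G) = ((-5 + G)*G)*sqrt(G) = (G*(-5 + G))*sqrt(G) = G**(3/2)*(-5 + G))
(W((1 + 2)*(11 + 4), -16) + O(10))**2 = ((2 - (1 + 2)*(11 + 4)) + 10**(3/2)*(-5 + 10))**2 = ((2 - 3*15) + (10*sqrt(10))*5)**2 = ((2 - 1*45) + 50*sqrt(10))**2 = ((2 - 45) + 50*sqrt(10))**2 = (-43 + 50*sqrt(10))**2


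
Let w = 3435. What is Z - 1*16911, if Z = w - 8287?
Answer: -21763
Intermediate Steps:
Z = -4852 (Z = 3435 - 8287 = -4852)
Z - 1*16911 = -4852 - 1*16911 = -4852 - 16911 = -21763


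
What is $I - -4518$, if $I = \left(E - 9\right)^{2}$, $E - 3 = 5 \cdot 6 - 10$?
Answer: $4714$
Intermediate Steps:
$E = 23$ ($E = 3 + \left(5 \cdot 6 - 10\right) = 3 + \left(30 - 10\right) = 3 + 20 = 23$)
$I = 196$ ($I = \left(23 - 9\right)^{2} = 14^{2} = 196$)
$I - -4518 = 196 - -4518 = 196 + 4518 = 4714$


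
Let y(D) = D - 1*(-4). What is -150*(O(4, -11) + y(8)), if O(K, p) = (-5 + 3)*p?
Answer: -5100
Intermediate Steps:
O(K, p) = -2*p
y(D) = 4 + D (y(D) = D + 4 = 4 + D)
-150*(O(4, -11) + y(8)) = -150*(-2*(-11) + (4 + 8)) = -150*(22 + 12) = -150*34 = -5100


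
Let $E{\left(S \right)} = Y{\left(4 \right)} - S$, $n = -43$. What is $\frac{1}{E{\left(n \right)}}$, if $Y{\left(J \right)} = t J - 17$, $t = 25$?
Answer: $\frac{1}{126} \approx 0.0079365$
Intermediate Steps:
$Y{\left(J \right)} = -17 + 25 J$ ($Y{\left(J \right)} = 25 J - 17 = -17 + 25 J$)
$E{\left(S \right)} = 83 - S$ ($E{\left(S \right)} = \left(-17 + 25 \cdot 4\right) - S = \left(-17 + 100\right) - S = 83 - S$)
$\frac{1}{E{\left(n \right)}} = \frac{1}{83 - -43} = \frac{1}{83 + 43} = \frac{1}{126}$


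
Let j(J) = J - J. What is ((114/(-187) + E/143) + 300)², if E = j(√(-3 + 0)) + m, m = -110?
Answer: 527000498704/5909761 ≈ 89175.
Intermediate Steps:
j(J) = 0
E = -110 (E = 0 - 110 = -110)
((114/(-187) + E/143) + 300)² = ((114/(-187) - 110/143) + 300)² = ((114*(-1/187) - 110*1/143) + 300)² = ((-114/187 - 10/13) + 300)² = (-3352/2431 + 300)² = (725948/2431)² = 527000498704/5909761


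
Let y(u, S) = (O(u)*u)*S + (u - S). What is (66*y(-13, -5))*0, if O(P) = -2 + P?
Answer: 0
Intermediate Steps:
y(u, S) = u - S + S*u*(-2 + u) (y(u, S) = ((-2 + u)*u)*S + (u - S) = (u*(-2 + u))*S + (u - S) = S*u*(-2 + u) + (u - S) = u - S + S*u*(-2 + u))
(66*y(-13, -5))*0 = (66*(-13 - 1*(-5) - 5*(-13)*(-2 - 13)))*0 = (66*(-13 + 5 - 5*(-13)*(-15)))*0 = (66*(-13 + 5 - 975))*0 = (66*(-983))*0 = -64878*0 = 0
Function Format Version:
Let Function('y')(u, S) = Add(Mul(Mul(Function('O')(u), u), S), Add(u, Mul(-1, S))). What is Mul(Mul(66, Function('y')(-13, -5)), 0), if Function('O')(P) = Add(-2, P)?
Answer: 0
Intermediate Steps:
Function('y')(u, S) = Add(u, Mul(-1, S), Mul(S, u, Add(-2, u))) (Function('y')(u, S) = Add(Mul(Mul(Add(-2, u), u), S), Add(u, Mul(-1, S))) = Add(Mul(Mul(u, Add(-2, u)), S), Add(u, Mul(-1, S))) = Add(Mul(S, u, Add(-2, u)), Add(u, Mul(-1, S))) = Add(u, Mul(-1, S), Mul(S, u, Add(-2, u))))
Mul(Mul(66, Function('y')(-13, -5)), 0) = Mul(Mul(66, Add(-13, Mul(-1, -5), Mul(-5, -13, Add(-2, -13)))), 0) = Mul(Mul(66, Add(-13, 5, Mul(-5, -13, -15))), 0) = Mul(Mul(66, Add(-13, 5, -975)), 0) = Mul(Mul(66, -983), 0) = Mul(-64878, 0) = 0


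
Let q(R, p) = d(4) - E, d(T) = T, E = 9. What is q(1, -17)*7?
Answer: -35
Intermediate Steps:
q(R, p) = -5 (q(R, p) = 4 - 1*9 = 4 - 9 = -5)
q(1, -17)*7 = -5*7 = -35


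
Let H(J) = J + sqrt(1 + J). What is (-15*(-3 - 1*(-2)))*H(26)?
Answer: 390 + 45*sqrt(3) ≈ 467.94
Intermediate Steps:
(-15*(-3 - 1*(-2)))*H(26) = (-15*(-3 - 1*(-2)))*(26 + sqrt(1 + 26)) = (-15*(-3 + 2))*(26 + sqrt(27)) = (-15*(-1))*(26 + 3*sqrt(3)) = 15*(26 + 3*sqrt(3)) = 390 + 45*sqrt(3)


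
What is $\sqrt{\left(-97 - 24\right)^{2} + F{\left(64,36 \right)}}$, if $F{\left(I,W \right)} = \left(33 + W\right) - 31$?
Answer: $3 \sqrt{1631} \approx 121.16$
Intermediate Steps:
$F{\left(I,W \right)} = 2 + W$
$\sqrt{\left(-97 - 24\right)^{2} + F{\left(64,36 \right)}} = \sqrt{\left(-97 - 24\right)^{2} + \left(2 + 36\right)} = \sqrt{\left(-121\right)^{2} + 38} = \sqrt{14641 + 38} = \sqrt{14679} = 3 \sqrt{1631}$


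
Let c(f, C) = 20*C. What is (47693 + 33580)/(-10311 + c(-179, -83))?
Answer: -81273/11971 ≈ -6.7892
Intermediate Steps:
(47693 + 33580)/(-10311 + c(-179, -83)) = (47693 + 33580)/(-10311 + 20*(-83)) = 81273/(-10311 - 1660) = 81273/(-11971) = 81273*(-1/11971) = -81273/11971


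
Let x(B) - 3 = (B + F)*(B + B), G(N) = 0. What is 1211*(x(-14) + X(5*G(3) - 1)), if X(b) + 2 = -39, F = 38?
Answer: -859810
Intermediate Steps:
X(b) = -41 (X(b) = -2 - 39 = -41)
x(B) = 3 + 2*B*(38 + B) (x(B) = 3 + (B + 38)*(B + B) = 3 + (38 + B)*(2*B) = 3 + 2*B*(38 + B))
1211*(x(-14) + X(5*G(3) - 1)) = 1211*((3 + 2*(-14)² + 76*(-14)) - 41) = 1211*((3 + 2*196 - 1064) - 41) = 1211*((3 + 392 - 1064) - 41) = 1211*(-669 - 41) = 1211*(-710) = -859810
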